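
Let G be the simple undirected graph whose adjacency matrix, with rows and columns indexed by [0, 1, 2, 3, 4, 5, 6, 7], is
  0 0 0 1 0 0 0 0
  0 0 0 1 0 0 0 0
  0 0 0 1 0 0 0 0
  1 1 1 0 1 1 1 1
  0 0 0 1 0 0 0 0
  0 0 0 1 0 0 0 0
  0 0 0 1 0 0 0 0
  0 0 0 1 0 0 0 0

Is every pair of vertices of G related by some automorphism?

No

Vertex 3 is the only vertex of degree 7, so every automorphism fixes it; G is not vertex-transitive.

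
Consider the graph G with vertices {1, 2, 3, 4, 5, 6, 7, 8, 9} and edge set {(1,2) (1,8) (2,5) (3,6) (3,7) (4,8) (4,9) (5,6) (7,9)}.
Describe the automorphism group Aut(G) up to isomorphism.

Every vertex has degree 2 and the graph is connected, so G is the 9-cycle C_9. The automorphisms of the 9-cycle are exactly the symmetries of a regular 9-gon: the dihedral group D_9, |D_9| = 18.

the dihedral group of order 18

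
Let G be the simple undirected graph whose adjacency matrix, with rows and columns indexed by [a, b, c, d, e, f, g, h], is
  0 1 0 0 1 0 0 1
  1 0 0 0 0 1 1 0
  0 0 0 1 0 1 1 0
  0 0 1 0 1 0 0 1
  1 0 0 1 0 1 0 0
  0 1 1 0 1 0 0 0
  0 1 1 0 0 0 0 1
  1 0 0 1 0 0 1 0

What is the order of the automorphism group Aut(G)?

48

G is 3-regular and bipartite on 2^3 = 8 vertices with girth 4; it is the hypercube graph Q_3. The symmetry group of the 3-cube is the hyperoctahedral group B_3 = Z_2 ≀ S_3, of order 2^3·3! = 48.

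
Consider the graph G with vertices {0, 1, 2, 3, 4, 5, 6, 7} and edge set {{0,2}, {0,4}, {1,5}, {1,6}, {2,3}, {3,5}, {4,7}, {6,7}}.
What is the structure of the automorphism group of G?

the dihedral group of order 16

Every vertex has degree 2 and the graph is connected, so G is the 8-cycle C_8. The automorphisms of the 8-cycle are exactly the symmetries of a regular 8-gon: the dihedral group D_8, |D_8| = 16.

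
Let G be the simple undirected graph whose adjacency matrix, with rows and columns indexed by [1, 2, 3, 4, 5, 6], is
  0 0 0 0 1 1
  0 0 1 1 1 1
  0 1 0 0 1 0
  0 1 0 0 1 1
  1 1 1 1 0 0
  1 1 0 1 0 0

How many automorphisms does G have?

1

Degrees alone do not determine every vertex (e.g. 1 and 3 both have degree 2), but their neighbour-degree multisets differ: N(1) has degrees [3, 4] while N(3) has degrees [4, 4]. Repeating this refinement separates all vertices, so the only automorphism is the identity.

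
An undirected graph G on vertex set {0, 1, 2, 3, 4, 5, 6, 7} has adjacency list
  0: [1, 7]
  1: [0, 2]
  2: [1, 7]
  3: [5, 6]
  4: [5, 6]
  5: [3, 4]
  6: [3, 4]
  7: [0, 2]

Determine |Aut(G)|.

128

G has two connected components, {3, 4, 5, 6} and {0, 1, 2, 7}; each is 2-regular, so G = C_4 ⊔ C_4. With two isomorphic components, Aut(G) = Aut(C_4) ≀ S_2 = (D_4 × D_4) ⋊ Z_2: permute each cycle by D_4, then optionally swap the two cycles. Order 2·(2·4)² = 128.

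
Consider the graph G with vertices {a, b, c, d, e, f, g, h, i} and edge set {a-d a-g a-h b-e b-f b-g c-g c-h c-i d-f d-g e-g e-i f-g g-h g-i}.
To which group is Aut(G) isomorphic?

the dihedral group of order 16

Vertex g is the unique vertex of degree 8; the remaining 8 vertices each have degree 3 and induce a cycle, so G is the wheel on 9 vertices with hub g. Every automorphism fixes the hub and acts on the rim 8-cycle, so Aut(G) ≅ Aut(C_8) = D_8 of order 16.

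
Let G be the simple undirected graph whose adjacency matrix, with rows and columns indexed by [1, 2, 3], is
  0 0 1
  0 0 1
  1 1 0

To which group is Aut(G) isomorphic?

The degree sequence is [1, 1, 2]; the two degree-1 vertices 1 and 2 are the ends of a path, so G = P_3. The only nontrivial automorphism of a path is the end-to-end reflection, so Aut(G) ≅ Z_2.

C_2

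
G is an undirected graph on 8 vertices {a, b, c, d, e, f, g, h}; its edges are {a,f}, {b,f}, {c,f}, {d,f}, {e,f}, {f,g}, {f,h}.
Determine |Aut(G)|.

Vertex f has degree 7 and every other vertex has degree 1, so G is the star K_{1,7} with centre f. The 7 leaves are pairwise interchangeable while the centre is fixed, giving Aut(G) = S_7.

5040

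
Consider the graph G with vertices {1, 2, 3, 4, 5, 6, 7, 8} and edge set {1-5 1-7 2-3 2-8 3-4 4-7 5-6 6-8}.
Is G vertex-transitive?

Yes

G is 2-regular and connected on 8 vertices, i.e. the cycle C_8. The automorphisms of the 8-cycle are exactly the symmetries of a regular 8-gon: the dihedral group D_8, |D_8| = 16. This group acts transitively on the 8 vertices.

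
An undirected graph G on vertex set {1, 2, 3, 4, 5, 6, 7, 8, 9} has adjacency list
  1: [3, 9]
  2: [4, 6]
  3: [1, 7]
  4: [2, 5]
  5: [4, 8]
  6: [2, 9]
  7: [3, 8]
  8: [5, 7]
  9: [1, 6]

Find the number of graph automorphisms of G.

G is 2-regular and connected on 9 vertices, i.e. the cycle C_9. The automorphisms of the 9-cycle are exactly the symmetries of a regular 9-gon: the dihedral group D_9, |D_9| = 18.

18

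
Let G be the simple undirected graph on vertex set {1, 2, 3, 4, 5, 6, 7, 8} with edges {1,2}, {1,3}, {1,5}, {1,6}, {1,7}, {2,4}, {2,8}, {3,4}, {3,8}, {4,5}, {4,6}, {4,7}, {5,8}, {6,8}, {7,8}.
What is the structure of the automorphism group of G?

S_3 × S_5

The vertices split by degree into {1, 4, 8} (degree 5) and {2, 3, 5, 6, 7} (degree 3); every edge runs between the two parts, so G is the complete bipartite graph K_{3,5}. Automorphisms preserve the bipartition setwise (since the parts differ in size) and act as S_3 × S_5 within it; |Aut| = 720.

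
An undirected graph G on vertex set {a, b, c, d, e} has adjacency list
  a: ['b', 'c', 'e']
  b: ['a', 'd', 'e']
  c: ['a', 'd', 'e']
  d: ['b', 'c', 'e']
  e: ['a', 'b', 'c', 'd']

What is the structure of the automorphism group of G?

the dihedral group of order 8

Vertex e is the unique vertex of degree 4; the remaining 4 vertices each have degree 3 and induce a cycle, so G is the wheel on 5 vertices with hub e. With the hub fixed, the remaining symmetry is that of the rim cycle C_4, giving the dihedral group D_4.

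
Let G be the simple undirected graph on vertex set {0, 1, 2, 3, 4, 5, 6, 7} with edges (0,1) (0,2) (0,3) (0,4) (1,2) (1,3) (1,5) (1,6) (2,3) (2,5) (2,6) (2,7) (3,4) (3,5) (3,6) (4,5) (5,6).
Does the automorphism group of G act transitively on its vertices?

No

Vertex 4 is the only vertex of degree 3, so every automorphism fixes it; G is not vertex-transitive.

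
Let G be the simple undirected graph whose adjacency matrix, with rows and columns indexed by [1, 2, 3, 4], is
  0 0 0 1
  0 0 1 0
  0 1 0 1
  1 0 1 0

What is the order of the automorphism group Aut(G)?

2

The degree sequence is [1, 1, 2, 2]; the two degree-1 vertices 1 and 2 are the ends of a path, so G = P_4. A path has exactly one nontrivial symmetry — reversal — giving Aut(G) of order 2.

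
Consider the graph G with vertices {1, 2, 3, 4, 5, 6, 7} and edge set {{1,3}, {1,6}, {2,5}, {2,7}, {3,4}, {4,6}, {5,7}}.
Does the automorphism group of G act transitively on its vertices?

No

G has two connected components, {1, 3, 4, 6} and {2, 5, 7}; each is 2-regular, so G = C_4 ⊔ C_3. The orbit of 1 under Aut(G) is {1, 3, 4, 6}, which does not contain 2, so G is not vertex-transitive.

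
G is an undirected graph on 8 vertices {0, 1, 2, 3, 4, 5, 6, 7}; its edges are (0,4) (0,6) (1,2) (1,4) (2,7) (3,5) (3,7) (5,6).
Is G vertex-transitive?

Every vertex has degree 2 and the graph is connected, so G is the 8-cycle C_8. C_8 has 8 rotations and 8 reflections, so Aut(C_8) ≅ D_8 of order 16. This group acts transitively on the 8 vertices.

Yes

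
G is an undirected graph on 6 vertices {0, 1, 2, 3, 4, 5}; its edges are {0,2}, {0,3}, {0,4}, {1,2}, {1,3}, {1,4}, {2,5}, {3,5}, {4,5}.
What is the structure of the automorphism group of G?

G is 3-regular and bipartite with parts {2, 3, 4} and {0, 1, 5} (each part is independent and every cross-pair is an edge), so G = K_{3,3}. Each part can be permuted independently (S_3 × S_3) and the two equal-size parts can also be swapped, giving (S_3 × S_3) ⋊ Z_2 of order 2·(3!)² = 72.

S_3 ≀ Z_2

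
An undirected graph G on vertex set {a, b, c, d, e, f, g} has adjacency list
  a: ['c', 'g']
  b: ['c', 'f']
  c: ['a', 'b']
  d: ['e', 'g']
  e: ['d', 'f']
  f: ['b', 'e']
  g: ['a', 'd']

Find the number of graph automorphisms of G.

14

Every vertex has degree 2 and the graph is connected, so G is the 7-cycle C_7. C_7 has 7 rotations and 7 reflections, so Aut(C_7) ≅ D_7 of order 14.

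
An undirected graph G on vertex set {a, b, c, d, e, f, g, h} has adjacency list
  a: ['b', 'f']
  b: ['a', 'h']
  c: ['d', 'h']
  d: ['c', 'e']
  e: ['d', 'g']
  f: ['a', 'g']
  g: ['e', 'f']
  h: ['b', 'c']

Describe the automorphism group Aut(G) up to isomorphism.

the dihedral group of order 16

Every vertex has degree 2 and the graph is connected, so G is the 8-cycle C_8. C_8 has 8 rotations and 8 reflections, so Aut(C_8) ≅ D_8 of order 16.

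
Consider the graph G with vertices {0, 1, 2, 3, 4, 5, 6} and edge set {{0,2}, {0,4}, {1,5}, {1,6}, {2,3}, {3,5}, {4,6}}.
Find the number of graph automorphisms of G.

Every vertex has degree 2 and the graph is connected, so G is the 7-cycle C_7. The automorphisms of the 7-cycle are exactly the symmetries of a regular 7-gon: the dihedral group D_7, |D_7| = 14.

14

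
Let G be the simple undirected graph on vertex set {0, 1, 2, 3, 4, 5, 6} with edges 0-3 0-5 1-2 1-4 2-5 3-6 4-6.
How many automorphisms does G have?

Every vertex has degree 2 and the graph is connected, so G is the 7-cycle C_7. The automorphisms of the 7-cycle are exactly the symmetries of a regular 7-gon: the dihedral group D_7, |D_7| = 14.

14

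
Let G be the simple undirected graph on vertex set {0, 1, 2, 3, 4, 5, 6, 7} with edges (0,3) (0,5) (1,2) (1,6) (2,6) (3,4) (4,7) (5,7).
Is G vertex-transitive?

No

G has two connected components, {0, 3, 4, 5, 7} and {1, 2, 6}; each is 2-regular, so G = C_5 ⊔ C_3. The orbit of 0 under Aut(G) is {0, 3, 4, 5, 7}, which does not contain 1, so G is not vertex-transitive.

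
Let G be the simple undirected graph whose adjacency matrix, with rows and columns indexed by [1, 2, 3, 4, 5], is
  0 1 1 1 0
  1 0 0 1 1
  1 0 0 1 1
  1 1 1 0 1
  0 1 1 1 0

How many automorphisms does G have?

Vertex 4 is the unique vertex of degree 4; the remaining 4 vertices each have degree 3 and induce a cycle, so G is the wheel on 5 vertices with hub 4. With the hub fixed, the remaining symmetry is that of the rim cycle C_4, giving the dihedral group D_4.

8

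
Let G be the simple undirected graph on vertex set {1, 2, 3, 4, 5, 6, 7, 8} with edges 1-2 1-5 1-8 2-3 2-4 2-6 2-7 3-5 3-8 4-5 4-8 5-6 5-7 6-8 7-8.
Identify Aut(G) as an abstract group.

S_3 × S_5

The vertices split by degree into {2, 5, 8} (degree 5) and {1, 3, 4, 6, 7} (degree 3); every edge runs between the two parts, so G is the complete bipartite graph K_{3,5}. The parts have unequal sizes, so no automorphism swaps them; each part is permuted independently, giving S_3 × S_5 of order 3!·5! = 720.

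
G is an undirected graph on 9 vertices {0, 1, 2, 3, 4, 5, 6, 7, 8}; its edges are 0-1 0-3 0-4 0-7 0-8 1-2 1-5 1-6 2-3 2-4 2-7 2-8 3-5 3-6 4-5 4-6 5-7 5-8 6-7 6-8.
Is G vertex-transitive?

No

Automorphisms preserve degree, but G has vertices of degree 4 and vertices of degree 5; no automorphism maps one to the other, so G is not vertex-transitive.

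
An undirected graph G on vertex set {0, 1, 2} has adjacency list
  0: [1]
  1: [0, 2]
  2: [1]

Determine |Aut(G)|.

2

The degree sequence is [1, 2, 1]; the two degree-1 vertices 0 and 2 are the ends of a path, so G = P_3. The only nontrivial automorphism of a path is the end-to-end reflection, so Aut(G) ≅ Z_2.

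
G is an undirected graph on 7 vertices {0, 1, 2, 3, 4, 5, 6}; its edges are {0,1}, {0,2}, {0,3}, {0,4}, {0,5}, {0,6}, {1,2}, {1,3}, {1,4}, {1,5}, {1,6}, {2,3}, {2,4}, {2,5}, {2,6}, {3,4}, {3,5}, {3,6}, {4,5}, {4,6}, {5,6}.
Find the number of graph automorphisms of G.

5040

Every vertex has degree 6, so G is the complete graph K_7. Any permutation of the 7 vertices preserves K_7, so Aut(K_7) = S_7 of order 7! = 5040.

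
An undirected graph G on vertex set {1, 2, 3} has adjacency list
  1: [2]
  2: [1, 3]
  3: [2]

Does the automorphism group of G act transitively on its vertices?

Vertex 2 is the only vertex of degree 2, so every automorphism fixes it; G is not vertex-transitive.

No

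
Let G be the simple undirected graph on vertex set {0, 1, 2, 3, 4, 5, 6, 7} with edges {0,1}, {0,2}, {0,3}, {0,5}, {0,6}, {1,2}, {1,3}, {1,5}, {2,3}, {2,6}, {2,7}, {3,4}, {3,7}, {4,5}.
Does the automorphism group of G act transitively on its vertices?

No

Vertex 1 is the only vertex of degree 4, so every automorphism fixes it; G is not vertex-transitive.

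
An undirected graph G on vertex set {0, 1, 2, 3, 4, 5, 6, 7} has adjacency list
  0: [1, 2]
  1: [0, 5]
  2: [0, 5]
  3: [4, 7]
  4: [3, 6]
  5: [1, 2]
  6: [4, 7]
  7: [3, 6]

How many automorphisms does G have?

G has two connected components, {0, 1, 2, 5} and {3, 4, 6, 7}; each is 2-regular, so G = C_4 ⊔ C_4. Aut of a disjoint union of two copies of C_4 is the wreath product D_4 ≀ Z_2, of order 2·8² = 128.

128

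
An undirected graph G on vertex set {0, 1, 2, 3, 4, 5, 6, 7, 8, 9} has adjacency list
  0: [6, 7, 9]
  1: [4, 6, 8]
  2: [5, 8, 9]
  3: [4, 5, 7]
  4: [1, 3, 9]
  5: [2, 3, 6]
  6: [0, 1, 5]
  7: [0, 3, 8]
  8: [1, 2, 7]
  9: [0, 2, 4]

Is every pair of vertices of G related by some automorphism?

G is 3-regular on 10 vertices with no triangles and no 4-cycles (girth 5): this is the Petersen graph. It is a classical fact that the Petersen graph has automorphism group S_5 (order 120), arising from its description as the Kneser graph K(5,2). Under this action every vertex can be carried to every other, so G is vertex-transitive.

Yes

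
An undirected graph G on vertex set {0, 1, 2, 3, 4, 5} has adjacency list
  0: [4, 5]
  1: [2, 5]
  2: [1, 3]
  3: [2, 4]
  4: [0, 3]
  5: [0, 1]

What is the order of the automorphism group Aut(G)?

12

G is 2-regular and connected on 6 vertices, i.e. the cycle C_6. The automorphisms of the 6-cycle are exactly the symmetries of a regular 6-gon: the dihedral group D_6, |D_6| = 12.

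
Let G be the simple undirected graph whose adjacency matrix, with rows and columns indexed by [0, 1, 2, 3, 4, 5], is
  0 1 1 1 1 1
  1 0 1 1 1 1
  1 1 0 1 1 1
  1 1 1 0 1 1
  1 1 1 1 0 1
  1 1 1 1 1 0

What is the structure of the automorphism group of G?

S_6

All 6 vertices are pairwise adjacent: G = K_6. Every bijection on the vertex set is an automorphism of K_6; hence Aut(K_6) ≅ S_6, order 720.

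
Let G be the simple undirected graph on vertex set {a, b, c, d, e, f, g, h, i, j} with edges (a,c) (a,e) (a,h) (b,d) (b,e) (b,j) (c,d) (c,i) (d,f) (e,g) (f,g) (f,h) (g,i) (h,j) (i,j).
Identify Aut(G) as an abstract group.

G is 3-regular on 10 vertices with no triangles and no 4-cycles (girth 5): this is the Petersen graph. Viewing the Petersen graph as the Kneser graph K(5,2) — vertices are 2-subsets of {1,…,5}, edges join disjoint pairs — its automorphisms are exactly the permutations of the 5-element set, so Aut ≅ S_5 of order 120.

S_5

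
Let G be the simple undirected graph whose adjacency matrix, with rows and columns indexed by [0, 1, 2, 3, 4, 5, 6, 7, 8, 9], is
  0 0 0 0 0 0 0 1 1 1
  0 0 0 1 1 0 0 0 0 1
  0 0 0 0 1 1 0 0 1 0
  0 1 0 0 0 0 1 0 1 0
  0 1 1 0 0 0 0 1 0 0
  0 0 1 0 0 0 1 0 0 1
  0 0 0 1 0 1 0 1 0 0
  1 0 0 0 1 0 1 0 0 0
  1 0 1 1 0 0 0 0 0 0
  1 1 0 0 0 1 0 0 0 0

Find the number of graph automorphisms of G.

G is 3-regular on 10 vertices with no triangles and no 4-cycles (girth 5): this is the Petersen graph. Viewing the Petersen graph as the Kneser graph K(5,2) — vertices are 2-subsets of {1,…,5}, edges join disjoint pairs — its automorphisms are exactly the permutations of the 5-element set, so Aut ≅ S_5 of order 120.

120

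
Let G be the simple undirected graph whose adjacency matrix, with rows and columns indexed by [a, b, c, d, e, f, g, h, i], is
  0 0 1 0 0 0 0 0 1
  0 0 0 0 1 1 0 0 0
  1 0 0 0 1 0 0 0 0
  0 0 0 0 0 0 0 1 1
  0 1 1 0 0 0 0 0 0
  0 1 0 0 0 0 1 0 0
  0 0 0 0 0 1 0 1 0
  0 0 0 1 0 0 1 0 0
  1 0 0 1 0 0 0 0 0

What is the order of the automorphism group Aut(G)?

Every vertex has degree 2 and the graph is connected, so G is the 9-cycle C_9. C_9 has 9 rotations and 9 reflections, so Aut(C_9) ≅ D_9 of order 18.

18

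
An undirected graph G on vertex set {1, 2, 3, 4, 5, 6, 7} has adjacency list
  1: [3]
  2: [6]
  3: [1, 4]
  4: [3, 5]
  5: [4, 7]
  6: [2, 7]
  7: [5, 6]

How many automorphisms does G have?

2

The degree sequence is [1, 1, 2, 2, 2, 2, 2]; the two degree-1 vertices 1 and 2 are the ends of a path, so G = P_7. The only nontrivial automorphism of a path is the end-to-end reflection, so Aut(G) ≅ Z_2.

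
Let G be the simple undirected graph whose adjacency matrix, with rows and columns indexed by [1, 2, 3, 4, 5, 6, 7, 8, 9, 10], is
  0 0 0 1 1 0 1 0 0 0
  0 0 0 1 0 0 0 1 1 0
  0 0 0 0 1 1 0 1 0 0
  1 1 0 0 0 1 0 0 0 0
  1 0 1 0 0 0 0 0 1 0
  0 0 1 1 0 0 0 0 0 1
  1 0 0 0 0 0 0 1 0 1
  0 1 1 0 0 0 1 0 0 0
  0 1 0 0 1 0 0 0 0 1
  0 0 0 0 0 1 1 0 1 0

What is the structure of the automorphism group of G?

G is 3-regular on 10 vertices with no triangles and no 4-cycles (girth 5): this is the Petersen graph. Viewing the Petersen graph as the Kneser graph K(5,2) — vertices are 2-subsets of {1,…,5}, edges join disjoint pairs — its automorphisms are exactly the permutations of the 5-element set, so Aut ≅ S_5 of order 120.

the symmetric group S_5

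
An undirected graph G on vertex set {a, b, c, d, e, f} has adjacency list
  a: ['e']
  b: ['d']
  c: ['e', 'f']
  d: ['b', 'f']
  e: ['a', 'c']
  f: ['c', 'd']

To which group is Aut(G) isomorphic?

The degree sequence is [1, 1, 2, 2, 2, 2]; the two degree-1 vertices a and b are the ends of a path, so G = P_6. The only nontrivial automorphism of a path is the end-to-end reflection, so Aut(G) ≅ Z_2.

C_2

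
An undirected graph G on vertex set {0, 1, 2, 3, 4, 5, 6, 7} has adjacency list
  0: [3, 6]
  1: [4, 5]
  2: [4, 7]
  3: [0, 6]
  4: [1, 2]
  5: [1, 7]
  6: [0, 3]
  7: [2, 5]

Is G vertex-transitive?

G has two connected components, {1, 2, 4, 5, 7} and {0, 3, 6}; each is 2-regular, so G = C_5 ⊔ C_3. The orbit of 0 under Aut(G) is {0, 3, 6}, which does not contain 1, so G is not vertex-transitive.

No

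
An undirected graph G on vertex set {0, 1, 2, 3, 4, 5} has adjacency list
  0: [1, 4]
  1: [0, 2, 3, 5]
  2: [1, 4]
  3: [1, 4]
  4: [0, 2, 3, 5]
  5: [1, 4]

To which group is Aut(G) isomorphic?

S_2 × S_4

The vertices split by degree into {1, 4} (degree 4) and {0, 2, 3, 5} (degree 2); every edge runs between the two parts, so G is the complete bipartite graph K_{2,4}. Automorphisms preserve the bipartition setwise (since the parts differ in size) and act as S_2 × S_4 within it; |Aut| = 48.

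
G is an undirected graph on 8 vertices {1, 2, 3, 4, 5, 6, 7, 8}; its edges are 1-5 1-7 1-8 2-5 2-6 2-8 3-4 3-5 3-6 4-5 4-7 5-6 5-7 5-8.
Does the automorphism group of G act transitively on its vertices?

No

Vertex 5 is the only vertex of degree 7, so every automorphism fixes it; G is not vertex-transitive.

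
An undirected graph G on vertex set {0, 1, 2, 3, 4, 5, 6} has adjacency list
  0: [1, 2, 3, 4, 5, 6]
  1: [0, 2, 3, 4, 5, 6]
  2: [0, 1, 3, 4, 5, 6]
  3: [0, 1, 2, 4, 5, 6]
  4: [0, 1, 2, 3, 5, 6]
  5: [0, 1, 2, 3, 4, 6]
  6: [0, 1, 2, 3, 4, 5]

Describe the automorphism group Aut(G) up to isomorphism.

S_7

Every vertex has degree 6, so G is the complete graph K_7. Any permutation of the 7 vertices preserves K_7, so Aut(K_7) = S_7 of order 7! = 5040.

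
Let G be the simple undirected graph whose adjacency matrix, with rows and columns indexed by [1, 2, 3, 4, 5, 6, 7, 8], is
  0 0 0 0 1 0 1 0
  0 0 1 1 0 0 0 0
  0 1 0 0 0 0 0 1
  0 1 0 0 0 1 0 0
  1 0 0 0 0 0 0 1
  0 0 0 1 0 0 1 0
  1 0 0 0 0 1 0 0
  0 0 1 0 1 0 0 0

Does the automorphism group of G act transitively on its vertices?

Yes

Every vertex has degree 2 and the graph is connected, so G is the 8-cycle C_8. The automorphisms of the 8-cycle are exactly the symmetries of a regular 8-gon: the dihedral group D_8, |D_8| = 16. Under this action every vertex can be carried to every other, so G is vertex-transitive.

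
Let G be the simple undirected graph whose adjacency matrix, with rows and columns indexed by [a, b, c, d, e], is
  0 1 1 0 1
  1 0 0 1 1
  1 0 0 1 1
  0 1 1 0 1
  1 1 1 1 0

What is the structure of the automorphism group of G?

Vertex e is the unique vertex of degree 4; the remaining 4 vertices each have degree 3 and induce a cycle, so G is the wheel on 5 vertices with hub e. With the hub fixed, the remaining symmetry is that of the rim cycle C_4, giving the dihedral group D_4.

D_4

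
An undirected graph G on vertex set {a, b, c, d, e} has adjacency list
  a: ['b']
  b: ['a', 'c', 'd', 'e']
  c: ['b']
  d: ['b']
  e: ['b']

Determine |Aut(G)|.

24

Vertex b has degree 4 and every other vertex has degree 1, so G is the star K_{1,4} with centre b. The 4 leaves are pairwise interchangeable while the centre is fixed, giving Aut(G) = S_4.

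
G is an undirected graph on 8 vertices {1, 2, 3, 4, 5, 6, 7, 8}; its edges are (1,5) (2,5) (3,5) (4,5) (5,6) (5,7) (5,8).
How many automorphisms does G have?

5040

Vertex 5 has degree 7 and every other vertex has degree 1, so G is the star K_{1,7} with centre 5. Any automorphism fixes the centre and permutes the 7 leaves freely, so Aut(G) ≅ S_7 of order 7! = 5040.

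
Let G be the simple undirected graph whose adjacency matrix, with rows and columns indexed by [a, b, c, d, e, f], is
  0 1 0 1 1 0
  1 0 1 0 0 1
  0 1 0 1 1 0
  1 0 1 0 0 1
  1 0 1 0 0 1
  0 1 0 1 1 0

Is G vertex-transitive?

Yes

G is 3-regular and bipartite with parts {b, d, e} and {a, c, f} (each part is independent and every cross-pair is an edge), so G = K_{3,3}. Each part can be permuted independently (S_3 × S_3) and the two equal-size parts can also be swapped, giving (S_3 × S_3) ⋊ Z_2 of order 2·(3!)² = 72. Under this action every vertex can be carried to every other, so G is vertex-transitive.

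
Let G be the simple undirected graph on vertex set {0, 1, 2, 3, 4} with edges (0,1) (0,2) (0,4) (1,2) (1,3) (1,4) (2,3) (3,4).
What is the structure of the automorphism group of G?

Vertex 1 is the unique vertex of degree 4; the remaining 4 vertices each have degree 3 and induce a cycle, so G is the wheel on 5 vertices with hub 1. Every automorphism fixes the hub and acts on the rim 4-cycle, so Aut(G) ≅ Aut(C_4) = D_4 of order 8.

D_4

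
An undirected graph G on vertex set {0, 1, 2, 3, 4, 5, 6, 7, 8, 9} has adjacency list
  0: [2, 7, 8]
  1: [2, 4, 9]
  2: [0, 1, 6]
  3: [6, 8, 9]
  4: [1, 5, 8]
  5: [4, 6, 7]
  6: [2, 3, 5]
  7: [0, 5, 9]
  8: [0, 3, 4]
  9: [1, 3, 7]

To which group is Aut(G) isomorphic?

G is 3-regular on 10 vertices with no triangles and no 4-cycles (girth 5): this is the Petersen graph. Viewing the Petersen graph as the Kneser graph K(5,2) — vertices are 2-subsets of {1,…,5}, edges join disjoint pairs — its automorphisms are exactly the permutations of the 5-element set, so Aut ≅ S_5 of order 120.

S_5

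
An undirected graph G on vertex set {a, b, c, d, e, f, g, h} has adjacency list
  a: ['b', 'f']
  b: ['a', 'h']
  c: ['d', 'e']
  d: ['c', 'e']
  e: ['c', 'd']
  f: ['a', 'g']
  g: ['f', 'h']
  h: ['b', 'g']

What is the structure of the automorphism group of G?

D_5 × D_3

G has two connected components, {a, b, f, g, h} and {c, d, e}; each is 2-regular, so G = C_5 ⊔ C_3. The components are non-isomorphic (different sizes), so Aut(G) = Aut(C_5) × Aut(C_3) = D_5 × D_3 of order 10·6 = 60.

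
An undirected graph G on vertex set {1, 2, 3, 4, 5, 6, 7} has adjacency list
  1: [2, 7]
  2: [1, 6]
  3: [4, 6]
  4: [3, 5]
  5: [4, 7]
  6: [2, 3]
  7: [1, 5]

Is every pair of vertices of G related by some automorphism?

Yes

Every vertex has degree 2 and the graph is connected, so G is the 7-cycle C_7. C_7 has 7 rotations and 7 reflections, so Aut(C_7) ≅ D_7 of order 14. This group acts transitively on the 7 vertices.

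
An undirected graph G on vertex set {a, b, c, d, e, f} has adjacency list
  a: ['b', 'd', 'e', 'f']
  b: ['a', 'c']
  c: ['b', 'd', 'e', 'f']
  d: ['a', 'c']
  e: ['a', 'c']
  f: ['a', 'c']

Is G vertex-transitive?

Automorphisms preserve degree, but G has vertices of degree 2 and vertices of degree 4; no automorphism maps one to the other, so G is not vertex-transitive.

No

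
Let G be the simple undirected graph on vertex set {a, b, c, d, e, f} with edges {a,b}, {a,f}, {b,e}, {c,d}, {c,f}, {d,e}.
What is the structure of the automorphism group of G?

the dihedral group of order 12

G is 2-regular and connected on 6 vertices, i.e. the cycle C_6. C_6 has 6 rotations and 6 reflections, so Aut(C_6) ≅ D_6 of order 12.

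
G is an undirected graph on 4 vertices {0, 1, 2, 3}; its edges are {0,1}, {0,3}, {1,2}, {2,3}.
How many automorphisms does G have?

8

G is 2-regular and bipartite on 2^2 = 4 vertices with girth 4; it is the hypercube graph Q_2. The symmetry group of the 2-cube is the hyperoctahedral group B_2 = Z_2 ≀ S_2, of order 2^2·2! = 8.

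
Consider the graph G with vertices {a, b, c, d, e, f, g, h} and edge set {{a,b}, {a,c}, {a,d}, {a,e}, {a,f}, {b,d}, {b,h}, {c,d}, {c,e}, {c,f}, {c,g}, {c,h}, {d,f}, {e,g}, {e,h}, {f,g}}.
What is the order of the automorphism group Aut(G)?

The degree sequence is [5, 3, 6, 4, 4, 4, 3, 3]. Checking the degree-preserving permutations of the vertex set shows that none except the identity preserves every edge, so Aut(G) is trivial.

1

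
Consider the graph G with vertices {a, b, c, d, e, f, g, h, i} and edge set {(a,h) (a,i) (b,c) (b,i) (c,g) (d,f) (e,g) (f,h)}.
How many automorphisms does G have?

The degree sequence is [2, 2, 2, 1, 1, 2, 2, 2, 2]; the two degree-1 vertices d and e are the ends of a path, so G = P_9. A path has exactly one nontrivial symmetry — reversal — giving Aut(G) of order 2.

2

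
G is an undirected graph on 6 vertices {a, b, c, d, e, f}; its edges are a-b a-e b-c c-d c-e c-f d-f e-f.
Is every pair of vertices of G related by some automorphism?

Vertex c is the only vertex of degree 4, so every automorphism fixes it; G is not vertex-transitive.

No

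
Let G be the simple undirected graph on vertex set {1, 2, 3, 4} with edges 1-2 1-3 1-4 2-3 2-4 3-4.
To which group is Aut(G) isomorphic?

S_4

All 4 vertices are pairwise adjacent: G = K_4. Any permutation of the 4 vertices preserves K_4, so Aut(K_4) = S_4 of order 4! = 24.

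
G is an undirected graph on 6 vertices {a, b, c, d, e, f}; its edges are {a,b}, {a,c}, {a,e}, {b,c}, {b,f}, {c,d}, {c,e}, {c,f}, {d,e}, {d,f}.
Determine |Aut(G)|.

10

Vertex c is the unique vertex of degree 5; the remaining 5 vertices each have degree 3 and induce a cycle, so G is the wheel on 6 vertices with hub c. Every automorphism fixes the hub and acts on the rim 5-cycle, so Aut(G) ≅ Aut(C_5) = D_5 of order 10.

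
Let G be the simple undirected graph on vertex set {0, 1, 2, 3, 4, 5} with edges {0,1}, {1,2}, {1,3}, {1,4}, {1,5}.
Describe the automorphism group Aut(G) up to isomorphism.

the symmetric group on 5 letters

Vertex 1 has degree 5 and every other vertex has degree 1, so G is the star K_{1,5} with centre 1. The 5 leaves are pairwise interchangeable while the centre is fixed, giving Aut(G) = S_5.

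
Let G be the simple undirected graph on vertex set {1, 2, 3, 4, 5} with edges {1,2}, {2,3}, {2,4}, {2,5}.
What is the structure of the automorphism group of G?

Vertex 2 has degree 4 and every other vertex has degree 1, so G is the star K_{1,4} with centre 2. The 4 leaves are pairwise interchangeable while the centre is fixed, giving Aut(G) = S_4.

S_4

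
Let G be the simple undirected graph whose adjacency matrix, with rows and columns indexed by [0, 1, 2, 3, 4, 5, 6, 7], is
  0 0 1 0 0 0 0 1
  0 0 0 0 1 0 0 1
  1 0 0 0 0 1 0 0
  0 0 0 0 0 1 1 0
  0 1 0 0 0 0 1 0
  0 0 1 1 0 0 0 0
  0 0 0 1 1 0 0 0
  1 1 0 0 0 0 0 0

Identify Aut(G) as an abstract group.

the dihedral group of order 16

Every vertex has degree 2 and the graph is connected, so G is the 8-cycle C_8. The automorphisms of the 8-cycle are exactly the symmetries of a regular 8-gon: the dihedral group D_8, |D_8| = 16.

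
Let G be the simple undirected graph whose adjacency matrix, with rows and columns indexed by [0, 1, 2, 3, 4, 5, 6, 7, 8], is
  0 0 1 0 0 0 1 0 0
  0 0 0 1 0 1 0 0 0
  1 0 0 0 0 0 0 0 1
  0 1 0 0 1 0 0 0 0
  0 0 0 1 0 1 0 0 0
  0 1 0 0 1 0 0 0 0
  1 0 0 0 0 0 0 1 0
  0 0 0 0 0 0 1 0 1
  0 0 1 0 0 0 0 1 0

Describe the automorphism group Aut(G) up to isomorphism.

G has two connected components, {0, 2, 6, 7, 8} and {1, 3, 4, 5}; each is 2-regular, so G = C_5 ⊔ C_4. No automorphism exchanges components of different sizes, hence Aut(G) is the direct product D_4 × D_5, order 80.

D_4 × D_5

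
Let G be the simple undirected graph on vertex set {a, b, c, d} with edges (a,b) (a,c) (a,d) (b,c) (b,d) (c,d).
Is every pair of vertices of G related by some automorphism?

All 4 vertices are pairwise adjacent: G = K_4. Any permutation of the 4 vertices preserves K_4, so Aut(K_4) = S_4 of order 4! = 24. Under this action every vertex can be carried to every other, so G is vertex-transitive.

Yes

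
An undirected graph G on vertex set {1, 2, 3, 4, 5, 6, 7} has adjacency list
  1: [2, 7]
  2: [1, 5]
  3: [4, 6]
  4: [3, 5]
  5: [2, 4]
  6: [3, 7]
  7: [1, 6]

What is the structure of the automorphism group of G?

D_7

G is 2-regular and connected on 7 vertices, i.e. the cycle C_7. The automorphisms of the 7-cycle are exactly the symmetries of a regular 7-gon: the dihedral group D_7, |D_7| = 14.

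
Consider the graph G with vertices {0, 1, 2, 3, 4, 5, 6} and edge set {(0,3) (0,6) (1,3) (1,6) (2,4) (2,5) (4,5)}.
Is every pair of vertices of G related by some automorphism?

G has two connected components, {0, 1, 3, 6} and {2, 4, 5}; each is 2-regular, so G = C_4 ⊔ C_3. The orbit of 0 under Aut(G) is {0, 1, 3, 6}, which does not contain 2, so G is not vertex-transitive.

No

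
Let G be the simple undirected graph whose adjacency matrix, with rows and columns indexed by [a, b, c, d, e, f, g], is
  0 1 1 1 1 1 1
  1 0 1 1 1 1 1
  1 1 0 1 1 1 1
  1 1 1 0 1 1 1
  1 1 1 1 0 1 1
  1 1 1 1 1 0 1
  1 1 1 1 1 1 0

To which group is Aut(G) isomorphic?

All 7 vertices are pairwise adjacent: G = K_7. Every bijection on the vertex set is an automorphism of K_7; hence Aut(K_7) ≅ S_7, order 5040.

the symmetric group on 7 letters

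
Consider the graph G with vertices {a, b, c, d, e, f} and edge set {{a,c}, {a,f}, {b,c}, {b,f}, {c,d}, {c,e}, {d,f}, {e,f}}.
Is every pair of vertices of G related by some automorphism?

Automorphisms preserve degree, but G has vertices of degree 2 and vertices of degree 4; no automorphism maps one to the other, so G is not vertex-transitive.

No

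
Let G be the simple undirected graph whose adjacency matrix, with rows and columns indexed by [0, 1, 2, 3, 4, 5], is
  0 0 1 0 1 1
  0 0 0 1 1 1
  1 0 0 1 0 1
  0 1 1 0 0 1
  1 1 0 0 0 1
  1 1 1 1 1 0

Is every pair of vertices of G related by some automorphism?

No

Vertex 5 is the only vertex of degree 5, so every automorphism fixes it; G is not vertex-transitive.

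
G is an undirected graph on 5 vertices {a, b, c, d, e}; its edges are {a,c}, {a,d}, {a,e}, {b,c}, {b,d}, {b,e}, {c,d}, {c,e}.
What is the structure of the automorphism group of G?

Vertex c is the unique vertex of degree 4; the remaining 4 vertices each have degree 3 and induce a cycle, so G is the wheel on 5 vertices with hub c. Every automorphism fixes the hub and acts on the rim 4-cycle, so Aut(G) ≅ Aut(C_4) = D_4 of order 8.

the dihedral group of order 8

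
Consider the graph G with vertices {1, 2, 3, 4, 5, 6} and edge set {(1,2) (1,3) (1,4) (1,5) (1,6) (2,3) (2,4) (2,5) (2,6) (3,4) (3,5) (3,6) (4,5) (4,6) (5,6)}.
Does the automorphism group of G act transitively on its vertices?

All 6 vertices are pairwise adjacent: G = K_6. Any permutation of the 6 vertices preserves K_6, so Aut(K_6) = S_6 of order 6! = 720. This group acts transitively on the 6 vertices.

Yes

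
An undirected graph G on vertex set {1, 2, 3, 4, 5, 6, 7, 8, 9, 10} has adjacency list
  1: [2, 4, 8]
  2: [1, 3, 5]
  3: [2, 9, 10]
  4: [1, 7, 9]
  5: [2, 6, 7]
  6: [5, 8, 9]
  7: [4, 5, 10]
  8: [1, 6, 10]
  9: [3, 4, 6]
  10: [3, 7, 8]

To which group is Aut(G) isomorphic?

G is 3-regular on 10 vertices with no triangles and no 4-cycles (girth 5): this is the Petersen graph. It is a classical fact that the Petersen graph has automorphism group S_5 (order 120), arising from its description as the Kneser graph K(5,2).

the symmetric group S_5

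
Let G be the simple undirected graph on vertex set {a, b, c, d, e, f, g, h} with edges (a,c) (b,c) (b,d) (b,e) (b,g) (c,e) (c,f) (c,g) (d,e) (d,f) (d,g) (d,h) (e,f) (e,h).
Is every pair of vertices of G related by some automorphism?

No

Vertex a is the only vertex of degree 1, so every automorphism fixes it; G is not vertex-transitive.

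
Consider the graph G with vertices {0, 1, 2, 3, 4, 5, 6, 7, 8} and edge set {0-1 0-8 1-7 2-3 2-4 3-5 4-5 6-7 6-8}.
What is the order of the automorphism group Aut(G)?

G has two connected components, {0, 1, 6, 7, 8} and {2, 3, 4, 5}; each is 2-regular, so G = C_5 ⊔ C_4. No automorphism exchanges components of different sizes, hence Aut(G) is the direct product D_5 × D_4, order 80.

80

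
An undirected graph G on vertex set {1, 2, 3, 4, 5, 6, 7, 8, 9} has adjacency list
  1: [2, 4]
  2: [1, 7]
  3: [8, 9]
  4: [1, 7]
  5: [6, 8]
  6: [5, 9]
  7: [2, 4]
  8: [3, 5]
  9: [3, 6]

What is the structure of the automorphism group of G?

D_4 × D_5

G has two connected components, {3, 5, 6, 8, 9} and {1, 2, 4, 7}; each is 2-regular, so G = C_5 ⊔ C_4. The components are non-isomorphic (different sizes), so Aut(G) = Aut(C_4) × Aut(C_5) = D_4 × D_5 of order 8·10 = 80.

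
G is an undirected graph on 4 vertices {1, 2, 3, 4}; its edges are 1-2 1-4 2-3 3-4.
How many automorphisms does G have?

G is 2-regular and bipartite on 2^2 = 4 vertices with girth 4; it is the hypercube graph Q_2. The symmetry group of the 2-cube is the hyperoctahedral group B_2 = Z_2 ≀ S_2, of order 2^2·2! = 8.

8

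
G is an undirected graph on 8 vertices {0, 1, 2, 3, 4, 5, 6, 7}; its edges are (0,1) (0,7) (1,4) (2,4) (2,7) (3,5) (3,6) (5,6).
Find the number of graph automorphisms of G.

G has two connected components, {0, 1, 2, 4, 7} and {3, 5, 6}; each is 2-regular, so G = C_5 ⊔ C_3. The components are non-isomorphic (different sizes), so Aut(G) = Aut(C_5) × Aut(C_3) = D_5 × D_3 of order 10·6 = 60.

60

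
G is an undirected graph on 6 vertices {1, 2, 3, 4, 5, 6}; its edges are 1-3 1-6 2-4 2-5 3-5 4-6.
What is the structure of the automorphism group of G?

the dihedral group of order 12

Every vertex has degree 2 and the graph is connected, so G is the 6-cycle C_6. The automorphisms of the 6-cycle are exactly the symmetries of a regular 6-gon: the dihedral group D_6, |D_6| = 12.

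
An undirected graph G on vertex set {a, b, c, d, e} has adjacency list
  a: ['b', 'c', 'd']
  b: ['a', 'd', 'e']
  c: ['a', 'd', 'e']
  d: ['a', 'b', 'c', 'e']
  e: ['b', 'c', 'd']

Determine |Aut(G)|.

8

Vertex d is the unique vertex of degree 4; the remaining 4 vertices each have degree 3 and induce a cycle, so G is the wheel on 5 vertices with hub d. With the hub fixed, the remaining symmetry is that of the rim cycle C_4, giving the dihedral group D_4.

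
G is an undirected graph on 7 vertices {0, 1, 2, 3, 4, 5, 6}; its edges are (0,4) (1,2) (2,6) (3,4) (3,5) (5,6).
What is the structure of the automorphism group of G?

The degree sequence is [1, 1, 2, 2, 2, 2, 2]; the two degree-1 vertices 0 and 1 are the ends of a path, so G = P_7. A path has exactly one nontrivial symmetry — reversal — giving Aut(G) of order 2.

Z_2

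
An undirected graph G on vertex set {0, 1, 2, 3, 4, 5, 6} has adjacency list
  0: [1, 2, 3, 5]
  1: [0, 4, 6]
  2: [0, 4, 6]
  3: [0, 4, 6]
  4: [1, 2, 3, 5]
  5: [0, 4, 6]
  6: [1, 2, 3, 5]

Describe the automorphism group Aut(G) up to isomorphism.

S_3 × S_4

The vertices split by degree into {0, 4, 6} (degree 4) and {1, 2, 3, 5} (degree 3); every edge runs between the two parts, so G is the complete bipartite graph K_{3,4}. The parts have unequal sizes, so no automorphism swaps them; each part is permuted independently, giving S_3 × S_4 of order 3!·4! = 144.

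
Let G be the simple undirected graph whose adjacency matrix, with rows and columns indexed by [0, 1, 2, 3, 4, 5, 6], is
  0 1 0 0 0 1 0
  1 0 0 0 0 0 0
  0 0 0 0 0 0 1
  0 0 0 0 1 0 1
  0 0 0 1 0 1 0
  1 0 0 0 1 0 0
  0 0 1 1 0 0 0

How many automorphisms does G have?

2

The degree sequence is [2, 1, 1, 2, 2, 2, 2]; the two degree-1 vertices 1 and 2 are the ends of a path, so G = P_7. The only nontrivial automorphism of a path is the end-to-end reflection, so Aut(G) ≅ Z_2.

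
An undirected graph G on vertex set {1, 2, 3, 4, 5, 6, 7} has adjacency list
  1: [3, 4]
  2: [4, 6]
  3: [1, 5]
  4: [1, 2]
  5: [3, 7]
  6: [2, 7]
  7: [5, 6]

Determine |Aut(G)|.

G is 2-regular and connected on 7 vertices, i.e. the cycle C_7. C_7 has 7 rotations and 7 reflections, so Aut(C_7) ≅ D_7 of order 14.

14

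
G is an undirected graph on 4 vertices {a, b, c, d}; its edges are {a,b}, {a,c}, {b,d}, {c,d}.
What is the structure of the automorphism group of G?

Every vertex has degree 2 and the graph is connected, so G is the 4-cycle C_4. The automorphisms of the 4-cycle are exactly the symmetries of a regular 4-gon: the dihedral group D_4, |D_4| = 8.

the dihedral group of order 8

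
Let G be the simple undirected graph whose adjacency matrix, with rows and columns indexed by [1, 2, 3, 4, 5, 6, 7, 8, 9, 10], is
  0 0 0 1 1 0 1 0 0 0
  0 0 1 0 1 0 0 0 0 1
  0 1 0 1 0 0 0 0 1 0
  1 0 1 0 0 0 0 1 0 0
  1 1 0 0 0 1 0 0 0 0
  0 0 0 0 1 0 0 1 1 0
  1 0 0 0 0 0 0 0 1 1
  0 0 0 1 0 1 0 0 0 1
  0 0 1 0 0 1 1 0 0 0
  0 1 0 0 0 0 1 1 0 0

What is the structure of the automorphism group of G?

G is 3-regular on 10 vertices with no triangles and no 4-cycles (girth 5): this is the Petersen graph. Viewing the Petersen graph as the Kneser graph K(5,2) — vertices are 2-subsets of {1,…,5}, edges join disjoint pairs — its automorphisms are exactly the permutations of the 5-element set, so Aut ≅ S_5 of order 120.

S_5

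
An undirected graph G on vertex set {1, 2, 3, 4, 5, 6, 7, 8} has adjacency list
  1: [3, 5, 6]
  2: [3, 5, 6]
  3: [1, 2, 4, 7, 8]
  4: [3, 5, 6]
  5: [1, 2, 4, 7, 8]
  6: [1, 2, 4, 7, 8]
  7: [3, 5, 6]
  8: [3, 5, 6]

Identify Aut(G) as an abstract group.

S_5 × S_3

The vertices split by degree into {3, 5, 6} (degree 5) and {1, 2, 4, 7, 8} (degree 3); every edge runs between the two parts, so G is the complete bipartite graph K_{3,5}. The parts have unequal sizes, so no automorphism swaps them; each part is permuted independently, giving S_5 × S_3 of order 5!·3! = 720.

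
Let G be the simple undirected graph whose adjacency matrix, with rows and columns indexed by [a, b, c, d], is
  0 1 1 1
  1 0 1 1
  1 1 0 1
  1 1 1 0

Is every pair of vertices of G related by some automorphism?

Yes

Every vertex has degree 3, so G is the complete graph K_4. Every bijection on the vertex set is an automorphism of K_4; hence Aut(K_4) ≅ S_4, order 24. Under this action every vertex can be carried to every other, so G is vertex-transitive.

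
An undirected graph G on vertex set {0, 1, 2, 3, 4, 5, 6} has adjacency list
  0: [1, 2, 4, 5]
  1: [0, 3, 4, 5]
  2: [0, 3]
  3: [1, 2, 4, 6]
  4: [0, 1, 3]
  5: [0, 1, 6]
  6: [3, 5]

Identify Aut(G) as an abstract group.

the trivial group

Degrees alone do not determine every vertex (e.g. 0 and 1 both have degree 4), but their neighbour-degree multisets differ: N(0) has degrees [2, 3, 3, 4] while N(1) has degrees [3, 3, 4, 4]. Repeating this refinement separates all vertices, so the only automorphism is the identity.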